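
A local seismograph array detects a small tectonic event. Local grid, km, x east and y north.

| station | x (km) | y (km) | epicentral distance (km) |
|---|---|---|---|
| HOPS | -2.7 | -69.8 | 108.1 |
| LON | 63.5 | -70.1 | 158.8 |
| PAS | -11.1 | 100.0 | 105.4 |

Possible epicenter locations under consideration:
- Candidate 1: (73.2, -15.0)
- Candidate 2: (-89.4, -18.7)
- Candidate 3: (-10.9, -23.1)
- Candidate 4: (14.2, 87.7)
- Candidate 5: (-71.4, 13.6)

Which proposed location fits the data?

For each candidate, compare |candidate − station| to the reported distance:
Candidate 1: residuals HOPS 14.5, LON 102.9, PAS 37.2 → max 102.9 km
Candidate 2: residuals HOPS 7.5, LON 2.5, PAS 36.8 → max 36.8 km
Candidate 3: residuals HOPS 60.7, LON 70.8, PAS 17.7 → max 70.8 km
Candidate 4: residuals HOPS 50.3, LON 6.5, PAS 77.3 → max 77.3 km
Candidate 5: residuals HOPS 0.0, LON 0.0, PAS 0.0 → max 0.0 km
Only Candidate 5 has all residuals ≈ 0.

Candidate 5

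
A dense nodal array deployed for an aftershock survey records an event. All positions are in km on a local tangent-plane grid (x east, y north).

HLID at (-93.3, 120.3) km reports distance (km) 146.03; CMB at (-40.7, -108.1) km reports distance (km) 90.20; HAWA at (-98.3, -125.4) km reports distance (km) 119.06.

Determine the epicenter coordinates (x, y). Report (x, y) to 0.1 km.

-46.7 km east, -18.1 km north

Circle about each station: (x + 93.3)² + (y − 120.3)² = 146.03²; (x + 40.7)² + (y + 108.1)² = 90.20²; (x + 98.3)² + (y + 125.4)² = 119.06².
Subtracting the HLID equation from the CMB and HAWA equations removes the quadratic terms:
105.2 x − 456.8 y = 3353.84
-10.0 x − 491.4 y = 9360.55
Solving the 2×2 system: x ≈ -46.7, y ≈ -18.1 km.
Check against HLID (with the unrounded x, y): √((x + 93.3)²+(y − 120.3)²) = 146.03 ≈ 146.03 km. ✓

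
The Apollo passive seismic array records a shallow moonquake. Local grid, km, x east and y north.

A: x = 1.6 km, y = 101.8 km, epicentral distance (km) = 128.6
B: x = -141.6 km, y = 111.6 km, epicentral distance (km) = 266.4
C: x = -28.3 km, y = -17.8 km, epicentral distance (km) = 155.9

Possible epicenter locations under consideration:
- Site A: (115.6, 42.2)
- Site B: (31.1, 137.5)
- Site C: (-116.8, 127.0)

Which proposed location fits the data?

Site A

For each candidate, compare |candidate − station| to the reported distance:
Site A: residuals A 0.0, B 0.0, C 0.0 → max 0.0 km
Site B: residuals A 82.3, B 91.8, C 10.4 → max 91.8 km
Site C: residuals A 7.5, B 237.2, C 13.8 → max 237.2 km
Only Site A has all residuals ≈ 0.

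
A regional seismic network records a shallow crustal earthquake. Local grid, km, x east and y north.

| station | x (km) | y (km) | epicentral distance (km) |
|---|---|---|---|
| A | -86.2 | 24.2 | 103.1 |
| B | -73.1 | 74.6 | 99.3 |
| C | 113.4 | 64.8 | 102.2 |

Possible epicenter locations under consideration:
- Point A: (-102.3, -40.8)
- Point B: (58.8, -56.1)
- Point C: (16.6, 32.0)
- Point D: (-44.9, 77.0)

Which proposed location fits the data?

For each candidate, compare |candidate − station| to the reported distance:
Point A: residuals A 36.1, B 19.7, C 138.0 → max 138.0 km
Point B: residuals A 62.7, B 86.4, C 30.5 → max 86.4 km
Point C: residuals A 0.0, B 0.0, C 0.0 → max 0.0 km
Point D: residuals A 36.1, B 71.0, C 56.6 → max 71.0 km
Only Point C has all residuals ≈ 0.

Point C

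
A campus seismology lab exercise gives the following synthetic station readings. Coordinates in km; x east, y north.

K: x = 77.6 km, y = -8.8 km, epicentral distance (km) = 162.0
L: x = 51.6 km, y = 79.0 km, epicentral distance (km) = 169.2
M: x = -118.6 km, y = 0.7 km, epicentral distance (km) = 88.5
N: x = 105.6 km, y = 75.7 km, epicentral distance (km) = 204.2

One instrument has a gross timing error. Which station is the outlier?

Solve using three stations at a time. Using L, M, N (subtract circle equations pairwise → linear system) gives (x, y) ≈ (-50.6, -55.9).
Distances from that point to each station vs reported:
  K: calculated 136.5 vs reported 162.0 → residual 25.5 km
  L: calculated 169.2 vs reported 169.2 → residual 0.0 km
  M: calculated 88.5 vs reported 88.5 → residual 0.0 km
  N: calculated 204.2 vs reported 204.2 → residual 0.0 km
L, M, N are mutually consistent (residuals ≈ 0); K is off by 25.5 km.

K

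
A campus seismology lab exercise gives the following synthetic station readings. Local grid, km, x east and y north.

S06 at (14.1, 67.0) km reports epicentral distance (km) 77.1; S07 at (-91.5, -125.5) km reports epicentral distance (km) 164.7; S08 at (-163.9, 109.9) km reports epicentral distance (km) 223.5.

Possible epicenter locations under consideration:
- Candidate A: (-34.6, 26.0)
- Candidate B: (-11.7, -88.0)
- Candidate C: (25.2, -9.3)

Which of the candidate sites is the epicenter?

For each candidate, compare |candidate − station| to the reported distance:
Candidate A: residuals S06 13.4, S07 2.9, S08 69.4 → max 69.4 km
Candidate B: residuals S06 80.0, S07 76.5, S08 26.2 → max 80.0 km
Candidate C: residuals S06 0.0, S07 0.0, S08 0.0 → max 0.0 km
Only Candidate C has all residuals ≈ 0.

Candidate C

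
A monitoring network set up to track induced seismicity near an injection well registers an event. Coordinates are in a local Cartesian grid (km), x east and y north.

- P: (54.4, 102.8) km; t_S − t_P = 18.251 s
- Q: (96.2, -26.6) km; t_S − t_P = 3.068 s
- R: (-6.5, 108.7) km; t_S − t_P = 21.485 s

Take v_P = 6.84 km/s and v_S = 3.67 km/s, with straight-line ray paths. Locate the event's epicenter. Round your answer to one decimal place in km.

Distance from S−P lag: d = Δt · v_P v_S / (v_P − v_S) = Δt · (6.84·3.67)/(6.84−3.67) ≈ 7.9189·Δt.
So d_P = 144.53, d_Q = 24.30, d_R = 170.14 km.
Circle about each station: (x − 54.4)² + (y − 102.8)² = 144.53²; (x − 96.2)² + (y + 26.6)² = 24.30²; (x + 6.5)² + (y − 108.7)² = 170.14².
Subtracting the P equation from the Q and R equations removes the quadratic terms:
83.6 x − 258.8 y = 16733.23
-121.8 x + 11.8 y = -9727.96
Solving the 2×2 system: x ≈ 76.0, y ≈ -40.1 km.
Check against P (with the unrounded x, y): √((x − 54.4)²+(y − 102.8)²) = 144.53 ≈ 144.53 km. ✓

(76.0, -40.1)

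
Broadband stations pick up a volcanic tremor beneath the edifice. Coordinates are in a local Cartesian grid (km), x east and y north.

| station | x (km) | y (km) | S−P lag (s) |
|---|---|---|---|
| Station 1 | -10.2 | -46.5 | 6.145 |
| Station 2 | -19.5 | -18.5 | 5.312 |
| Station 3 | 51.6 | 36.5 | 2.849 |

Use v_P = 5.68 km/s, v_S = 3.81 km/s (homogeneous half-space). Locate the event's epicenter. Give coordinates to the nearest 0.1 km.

36.3 km east, 7.3 km north

Distance from S−P lag: d = Δt · v_P v_S / (v_P − v_S) = Δt · (5.68·3.81)/(5.68−3.81) ≈ 11.5726·Δt.
So d_Station 1 = 71.11, d_Station 2 = 61.47, d_Station 3 = 32.97 km.
Circle about each station: (x + 10.2)² + (y + 46.5)² = 71.11²; (x + 19.5)² + (y + 18.5)² = 61.47²; (x − 51.6)² + (y − 36.5)² = 32.97².
Subtracting the Station 1 equation from the Station 2 and Station 3 equations removes the quadratic terms:
-18.6 x + 56.0 y = -265.72
123.6 x + 166.0 y = 5698.13
Solving the 2×2 system: x ≈ 36.3, y ≈ 7.3 km.
Check against Station 1 (with the unrounded x, y): √((x + 10.2)²+(y + 46.5)²) = 71.11 ≈ 71.11 km. ✓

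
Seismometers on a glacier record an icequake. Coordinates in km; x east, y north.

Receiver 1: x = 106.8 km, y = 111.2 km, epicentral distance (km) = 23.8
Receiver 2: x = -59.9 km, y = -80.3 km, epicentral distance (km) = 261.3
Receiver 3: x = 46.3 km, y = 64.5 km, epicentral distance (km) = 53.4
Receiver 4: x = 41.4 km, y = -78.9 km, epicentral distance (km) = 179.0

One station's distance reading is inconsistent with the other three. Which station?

Solve using three stations at a time. Using Receiver 1, Receiver 3, Receiver 4 (subtract circle equations pairwise → linear system) gives (x, y) ≈ (91.5, 92.9).
Distances from that point to each station vs reported:
  Receiver 1: calculated 23.8 vs reported 23.8 → residual 0.0 km
  Receiver 2: calculated 230.1 vs reported 261.3 → residual 31.2 km
  Receiver 3: calculated 53.4 vs reported 53.4 → residual 0.0 km
  Receiver 4: calculated 179.0 vs reported 179.0 → residual 0.0 km
Receiver 1, Receiver 3, Receiver 4 are mutually consistent (residuals ≈ 0); Receiver 2 is off by 31.2 km.

Receiver 2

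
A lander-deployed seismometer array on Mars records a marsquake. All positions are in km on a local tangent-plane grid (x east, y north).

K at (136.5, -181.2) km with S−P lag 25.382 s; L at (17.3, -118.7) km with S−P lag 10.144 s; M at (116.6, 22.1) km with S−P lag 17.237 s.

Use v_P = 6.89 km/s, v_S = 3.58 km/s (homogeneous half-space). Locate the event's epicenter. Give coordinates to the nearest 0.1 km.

6.4 km east, -43.9 km north

Distance from S−P lag: d = Δt · v_P v_S / (v_P − v_S) = Δt · (6.89·3.58)/(6.89−3.58) ≈ 7.4520·Δt.
So d_K = 189.15, d_L = 75.59, d_M = 128.45 km.
Circle about each station: (x − 136.5)² + (y + 181.2)² = 189.15²; (x − 17.3)² + (y + 118.7)² = 75.59²; (x − 116.6)² + (y − 22.1)² = 128.45².
Subtracting pairs of circle equations eliminates x²+y² and gives linear equations (the radical axes):
-238.4 x + 125.0 y = -7012.84
-39.8 x + 406.6 y = -18103.40
Solving the 2×2 system: x ≈ 6.4, y ≈ -43.9 km.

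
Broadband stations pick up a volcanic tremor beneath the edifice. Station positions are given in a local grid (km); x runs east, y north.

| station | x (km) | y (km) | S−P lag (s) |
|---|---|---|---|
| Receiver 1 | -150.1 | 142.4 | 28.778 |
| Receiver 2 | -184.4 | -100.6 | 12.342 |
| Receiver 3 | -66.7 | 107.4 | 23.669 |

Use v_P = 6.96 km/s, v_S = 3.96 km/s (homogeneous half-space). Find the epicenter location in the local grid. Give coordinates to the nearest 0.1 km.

(-71.4, -110.0)

Distance from S−P lag: d = Δt · v_P v_S / (v_P − v_S) = Δt · (6.96·3.96)/(6.96−3.96) ≈ 9.1872·Δt.
So d_Receiver 1 = 264.39, d_Receiver 2 = 113.39, d_Receiver 3 = 217.45 km.
Circle about each station: (x + 150.1)² + (y − 142.4)² = 264.39²; (x + 184.4)² + (y + 100.6)² = 113.39²; (x + 66.7)² + (y − 107.4)² = 217.45².
Subtracting the Receiver 1 equation from the Receiver 2 and Receiver 3 equations removes the quadratic terms:
-68.6 x − 486.0 y = 58360.73
166.8 x − 70.0 y = -4206.55
Solving the 2×2 system: x ≈ -71.4, y ≈ -110.0 km.
Check against Receiver 1 (with the unrounded x, y): √((x + 150.1)²+(y − 142.4)²) = 264.40 ≈ 264.39 km. ✓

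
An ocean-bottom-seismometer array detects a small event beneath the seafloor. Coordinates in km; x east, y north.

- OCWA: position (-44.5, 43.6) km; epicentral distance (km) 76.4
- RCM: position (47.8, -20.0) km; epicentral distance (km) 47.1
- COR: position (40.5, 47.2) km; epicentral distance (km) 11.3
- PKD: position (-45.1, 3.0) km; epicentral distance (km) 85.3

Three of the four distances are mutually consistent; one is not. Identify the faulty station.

RCM

Solve using three stations at a time. Using OCWA, COR, PKD (subtract circle equations pairwise → linear system) gives (x, y) ≈ (31.8, 39.9).
Distances from that point to each station vs reported:
  OCWA: calculated 76.4 vs reported 76.4 → residual 0.0 km
  RCM: calculated 62.0 vs reported 47.1 → residual 14.9 km
  COR: calculated 11.3 vs reported 11.3 → residual 0.0 km
  PKD: calculated 85.3 vs reported 85.3 → residual 0.0 km
OCWA, COR, PKD are mutually consistent (residuals ≈ 0); RCM is off by 14.9 km.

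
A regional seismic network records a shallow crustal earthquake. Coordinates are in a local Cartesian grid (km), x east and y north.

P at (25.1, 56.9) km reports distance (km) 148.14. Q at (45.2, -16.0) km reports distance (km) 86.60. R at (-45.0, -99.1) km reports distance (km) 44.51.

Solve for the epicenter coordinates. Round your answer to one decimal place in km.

(-1.7, -88.8)

Circle about each station: (x − 25.1)² + (y − 56.9)² = 148.14²; (x − 45.2)² + (y + 16.0)² = 86.60²; (x + 45.0)² + (y + 99.1)² = 44.51².
Subtracting the P equation from the Q and R equations removes the quadratic terms:
40.2 x − 145.8 y = 12877.32
-140.2 x − 312.0 y = 27942.51
Solving the 2×2 system: x ≈ -1.7, y ≈ -88.8 km.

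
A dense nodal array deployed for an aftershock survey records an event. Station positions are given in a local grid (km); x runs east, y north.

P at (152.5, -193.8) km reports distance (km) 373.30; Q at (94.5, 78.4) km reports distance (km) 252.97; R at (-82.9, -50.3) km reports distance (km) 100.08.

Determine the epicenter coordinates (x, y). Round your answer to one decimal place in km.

Circle about each station: (x − 152.5)² + (y + 193.8)² = 373.30²; (x − 94.5)² + (y − 78.4)² = 252.97²; (x + 82.9)² + (y + 50.3)² = 100.08².
Subtracting pairs of circle equations eliminates x²+y² and gives linear equations (the radical axes):
-116.0 x + 544.4 y = 29621.19
-470.8 x + 287.0 y = 77924.69
Solving the 2×2 system: x ≈ -152.1, y ≈ 22.0 km.

-152.1 km east, 22.0 km north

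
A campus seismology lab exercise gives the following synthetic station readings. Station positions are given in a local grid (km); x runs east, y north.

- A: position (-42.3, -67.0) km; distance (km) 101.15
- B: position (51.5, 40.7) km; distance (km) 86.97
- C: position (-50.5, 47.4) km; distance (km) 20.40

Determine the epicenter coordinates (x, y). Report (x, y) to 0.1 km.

-35.2 km east, 33.9 km north

Circle about each station: (x + 42.3)² + (y + 67.0)² = 101.15²; (x − 51.5)² + (y − 40.7)² = 86.97²; (x + 50.5)² + (y − 47.4)² = 20.40².
Subtracting the A equation from the B and C equations removes the quadratic terms:
187.6 x + 215.4 y = 697.99
-16.4 x + 228.8 y = 8333.88
Solving the 2×2 system: x ≈ -35.2, y ≈ 33.9 km.
Check against A (with the unrounded x, y): √((x + 42.3)²+(y + 67.0)²) = 101.15 ≈ 101.15 km. ✓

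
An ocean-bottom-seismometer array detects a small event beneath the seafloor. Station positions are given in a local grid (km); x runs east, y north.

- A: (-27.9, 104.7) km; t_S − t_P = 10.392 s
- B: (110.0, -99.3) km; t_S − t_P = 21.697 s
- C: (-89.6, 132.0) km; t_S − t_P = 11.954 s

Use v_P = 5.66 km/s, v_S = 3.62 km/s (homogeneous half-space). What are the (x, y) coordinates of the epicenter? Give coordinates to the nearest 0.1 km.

-77.0 km east, 12.6 km north

Distance from S−P lag: d = Δt · v_P v_S / (v_P − v_S) = Δt · (5.66·3.62)/(5.66−3.62) ≈ 10.0437·Δt.
So d_A = 104.37, d_B = 217.92, d_C = 120.06 km.
Circle about each station: (x + 27.9)² + (y − 104.7)² = 104.37²; (x − 110.0)² + (y + 99.3)² = 217.92²; (x + 89.6)² + (y − 132.0)² = 120.06².
Subtracting the A equation from the B and C equations removes the quadratic terms:
275.8 x − 408.0 y = -26376.04
-123.4 x + 54.6 y = 10190.35
Solving the 2×2 system: x ≈ -77.0, y ≈ 12.6 km.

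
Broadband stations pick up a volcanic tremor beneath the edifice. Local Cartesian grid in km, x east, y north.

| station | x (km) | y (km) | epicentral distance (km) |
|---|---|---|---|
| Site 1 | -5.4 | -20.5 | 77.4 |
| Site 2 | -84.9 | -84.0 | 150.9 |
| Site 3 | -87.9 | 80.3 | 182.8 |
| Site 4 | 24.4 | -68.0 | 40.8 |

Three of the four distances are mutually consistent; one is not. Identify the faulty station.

Site 3

Solve using three stations at a time. Using Site 1, Site 2, Site 4 (subtract circle equations pairwise → linear system) gives (x, y) ≈ (63.4, -56.0).
Distances from that point to each station vs reported:
  Site 1: calculated 77.4 vs reported 77.4 → residual 0.0 km
  Site 2: calculated 150.9 vs reported 150.9 → residual 0.0 km
  Site 3: calculated 203.6 vs reported 182.8 → residual 20.8 km
  Site 4: calculated 40.8 vs reported 40.8 → residual 0.0 km
Site 1, Site 2, Site 4 are mutually consistent (residuals ≈ 0); Site 3 is off by 20.8 km.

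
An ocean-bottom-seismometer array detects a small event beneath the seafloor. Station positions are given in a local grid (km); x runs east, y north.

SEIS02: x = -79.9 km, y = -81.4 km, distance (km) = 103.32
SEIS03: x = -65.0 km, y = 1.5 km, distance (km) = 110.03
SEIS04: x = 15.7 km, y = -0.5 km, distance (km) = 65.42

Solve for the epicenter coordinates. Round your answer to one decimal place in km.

Circle about each station: (x + 79.9)² + (y + 81.4)² = 103.32²; (x + 65.0)² + (y − 1.5)² = 110.03²; (x − 15.7)² + (y + 0.5)² = 65.42².
Subtracting the SEIS02 equation from the SEIS03 and SEIS04 equations removes the quadratic terms:
29.8 x + 165.8 y = -10214.30
191.2 x + 161.8 y = -6367.98
Solving the 2×2 system: x ≈ 22.2, y ≈ -65.6 km.

22.2 km east, -65.6 km north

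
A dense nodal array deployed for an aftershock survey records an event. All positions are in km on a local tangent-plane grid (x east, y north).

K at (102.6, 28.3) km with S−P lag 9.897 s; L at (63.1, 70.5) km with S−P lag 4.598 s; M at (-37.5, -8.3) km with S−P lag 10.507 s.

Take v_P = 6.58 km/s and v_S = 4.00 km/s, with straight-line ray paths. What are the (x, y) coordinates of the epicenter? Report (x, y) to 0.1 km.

Distance from S−P lag: d = Δt · v_P v_S / (v_P − v_S) = Δt · (6.58·4.00)/(6.58−4.00) ≈ 10.2016·Δt.
So d_K = 100.96, d_L = 46.91, d_M = 107.19 km.
Circle about each station: (x − 102.6)² + (y − 28.3)² = 100.96²; (x − 63.1)² + (y − 70.5)² = 46.91²; (x + 37.5)² + (y + 8.3)² = 107.19².
Subtracting pairs of circle equations eliminates x²+y² and gives linear equations (the radical axes):
-79.0 x + 84.4 y = 5616.58
-280.2 x − 73.2 y = -11149.28
Solving the 2×2 system: x ≈ 18.0, y ≈ 83.4 km.
Check against K (with the unrounded x, y): √((x − 102.6)²+(y − 28.3)²) = 100.96 ≈ 100.96 km. ✓

18.0 km east, 83.4 km north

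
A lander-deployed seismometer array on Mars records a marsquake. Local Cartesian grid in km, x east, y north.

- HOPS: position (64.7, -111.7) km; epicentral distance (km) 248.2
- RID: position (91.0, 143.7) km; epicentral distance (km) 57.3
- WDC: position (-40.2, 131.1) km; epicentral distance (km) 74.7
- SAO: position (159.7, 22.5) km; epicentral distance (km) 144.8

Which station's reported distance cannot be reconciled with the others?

Solve using three stations at a time. Using HOPS, RID, WDC (subtract circle equations pairwise → linear system) gives (x, y) ≈ (34.4, 134.6).
Distances from that point to each station vs reported:
  HOPS: calculated 248.2 vs reported 248.2 → residual 0.0 km
  RID: calculated 57.3 vs reported 57.3 → residual 0.0 km
  WDC: calculated 74.7 vs reported 74.7 → residual 0.0 km
  SAO: calculated 168.1 vs reported 144.8 → residual 23.3 km
HOPS, RID, WDC are mutually consistent (residuals ≈ 0); SAO is off by 23.3 km.

SAO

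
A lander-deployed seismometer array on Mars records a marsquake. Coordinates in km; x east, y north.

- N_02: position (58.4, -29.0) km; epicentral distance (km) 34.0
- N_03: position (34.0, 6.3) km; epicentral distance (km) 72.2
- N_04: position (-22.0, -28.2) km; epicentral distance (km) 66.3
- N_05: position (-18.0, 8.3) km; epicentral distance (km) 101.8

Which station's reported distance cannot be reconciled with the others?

Solve using three stations at a time. Using N_02, N_03, N_05 (subtract circle equations pairwise → linear system) gives (x, y) ≈ (54.8, -62.9).
Distances from that point to each station vs reported:
  N_02: calculated 34.0 vs reported 34.0 → residual 0.0 km
  N_03: calculated 72.2 vs reported 72.2 → residual 0.0 km
  N_04: calculated 84.3 vs reported 66.3 → residual 18.0 km
  N_05: calculated 101.8 vs reported 101.8 → residual 0.0 km
N_02, N_03, N_05 are mutually consistent (residuals ≈ 0); N_04 is off by 18.0 km.

N_04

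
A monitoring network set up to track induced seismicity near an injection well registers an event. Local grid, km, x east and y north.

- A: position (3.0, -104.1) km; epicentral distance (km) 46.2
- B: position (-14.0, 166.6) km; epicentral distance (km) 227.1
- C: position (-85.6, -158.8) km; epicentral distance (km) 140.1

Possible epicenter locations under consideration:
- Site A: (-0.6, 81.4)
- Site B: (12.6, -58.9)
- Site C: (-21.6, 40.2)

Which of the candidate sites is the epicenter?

Site B

For each candidate, compare |candidate − station| to the reported distance:
Site A: residuals A 139.3, B 140.9, C 114.7 → max 140.9 km
Site B: residuals A 0.0, B 0.0, C 0.0 → max 0.0 km
Site C: residuals A 100.2, B 100.5, C 68.9 → max 100.5 km
Only Site B has all residuals ≈ 0.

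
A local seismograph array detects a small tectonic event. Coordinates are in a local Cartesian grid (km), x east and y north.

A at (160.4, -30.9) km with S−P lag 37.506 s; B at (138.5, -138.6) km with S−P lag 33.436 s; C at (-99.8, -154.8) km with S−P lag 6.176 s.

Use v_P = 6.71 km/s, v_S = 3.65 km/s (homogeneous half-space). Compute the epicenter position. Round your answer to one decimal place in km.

(-128.0, -114.2)

Distance from S−P lag: d = Δt · v_P v_S / (v_P − v_S) = Δt · (6.71·3.65)/(6.71−3.65) ≈ 8.0038·Δt.
So d_A = 300.19, d_B = 267.61, d_C = 49.43 km.
Circle about each station: (x − 160.4)² + (y + 30.9)² = 300.19²; (x − 138.5)² + (y + 138.6)² = 267.61²; (x + 99.8)² + (y + 154.8)² = 49.43².
Subtracting pairs of circle equations eliminates x²+y² and gives linear equations (the radical axes):
-43.8 x − 215.4 y = 30208.16
-520.4 x − 247.8 y = 94910.82
Solving the 2×2 system: x ≈ -128.0, y ≈ -114.2 km.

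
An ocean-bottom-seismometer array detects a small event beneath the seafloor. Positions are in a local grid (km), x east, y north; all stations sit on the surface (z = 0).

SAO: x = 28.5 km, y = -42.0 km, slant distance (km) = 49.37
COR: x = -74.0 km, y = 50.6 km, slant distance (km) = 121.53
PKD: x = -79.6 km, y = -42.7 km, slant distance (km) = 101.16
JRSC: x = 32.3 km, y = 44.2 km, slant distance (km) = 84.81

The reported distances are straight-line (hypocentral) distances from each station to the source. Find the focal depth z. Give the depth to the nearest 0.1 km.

42.9 km

Each station gives a sphere (x−x_i)² + (y−y_i)² + z² = d_i² (stations at z=0).
Subtracting the SAO sphere from COR and PKD: z² cancels, leaving linear equations in x and y:
-205.0 x + 185.2 y = -6872.03
-216.2 x − 1.4 y = -2212.75
Solving: x ≈ 10.400, y ≈ -25.594 km (keep extra digits for the depth step; rounded: 10.4, -25.6).
Then from the SAO sphere: z² = 49.37² − (x − 28.5)² − (y + 42.0)² with x = 10.400, y = -25.594, so z ≈ 42.903 ≈ 42.9 km.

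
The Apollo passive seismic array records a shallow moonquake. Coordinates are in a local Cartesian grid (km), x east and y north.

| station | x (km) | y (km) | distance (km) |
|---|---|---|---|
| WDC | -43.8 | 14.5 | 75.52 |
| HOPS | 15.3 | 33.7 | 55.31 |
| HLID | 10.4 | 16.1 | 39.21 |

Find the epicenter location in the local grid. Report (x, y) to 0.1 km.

Circle about each station: (x + 43.8)² + (y − 14.5)² = 75.52²; (x − 15.3)² + (y − 33.7)² = 55.31²; (x − 10.4)² + (y − 16.1)² = 39.21².
Subtracting the WDC equation from the HOPS and HLID equations removes the quadratic terms:
118.2 x + 38.4 y = 1885.16
108.4 x + 3.2 y = 2404.53
Solving the 2×2 system: x ≈ 22.8, y ≈ -21.1 km.
Check against WDC (with the unrounded x, y): √((x + 43.8)²+(y − 14.5)²) = 75.52 ≈ 75.52 km. ✓

(22.8, -21.1)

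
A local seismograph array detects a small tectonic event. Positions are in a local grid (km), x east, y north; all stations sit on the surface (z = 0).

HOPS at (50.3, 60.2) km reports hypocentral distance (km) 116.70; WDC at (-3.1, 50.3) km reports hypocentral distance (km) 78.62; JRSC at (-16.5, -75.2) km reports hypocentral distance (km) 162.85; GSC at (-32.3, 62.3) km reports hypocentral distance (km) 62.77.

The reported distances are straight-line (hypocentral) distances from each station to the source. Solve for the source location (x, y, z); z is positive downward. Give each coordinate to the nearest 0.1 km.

Each station gives a sphere (x−x_i)² + (y−y_i)² + z² = d_i² (stations at z=0).
Subtracting the HOPS sphere from WDC and JRSC: z² cancels, leaving linear equations in x and y:
-106.8 x − 19.8 y = 3823.36
-133.6 x − 270.8 y = -13128.07
Solving: x ≈ -49.296, y ≈ 72.799 km (keep extra digits for the depth step; rounded: -49.3, 72.8).
Then from the HOPS sphere: z² = 116.70² − (x − 50.3)² − (y − 60.2)² with x = -49.296, y = 72.799, so z ≈ 59.505 ≈ 59.5 km.

x ≈ -49.3 km, y ≈ 72.8 km, depth ≈ 59.5 km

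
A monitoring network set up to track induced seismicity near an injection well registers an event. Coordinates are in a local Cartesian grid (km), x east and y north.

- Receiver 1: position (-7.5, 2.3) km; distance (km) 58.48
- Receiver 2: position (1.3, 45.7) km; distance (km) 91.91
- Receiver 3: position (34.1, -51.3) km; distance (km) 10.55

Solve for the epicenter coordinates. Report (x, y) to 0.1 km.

31.8 km east, -41.0 km north

Circle about each station: (x + 7.5)² + (y − 2.3)² = 58.48²; (x − 1.3)² + (y − 45.7)² = 91.91²; (x − 34.1)² + (y + 51.3)² = 10.55².
Subtracting the Receiver 1 equation from the Receiver 2 and Receiver 3 equations removes the quadratic terms:
17.6 x + 86.8 y = -2998.90
83.2 x − 107.2 y = 7041.57
Solving the 2×2 system: x ≈ 31.8, y ≈ -41.0 km.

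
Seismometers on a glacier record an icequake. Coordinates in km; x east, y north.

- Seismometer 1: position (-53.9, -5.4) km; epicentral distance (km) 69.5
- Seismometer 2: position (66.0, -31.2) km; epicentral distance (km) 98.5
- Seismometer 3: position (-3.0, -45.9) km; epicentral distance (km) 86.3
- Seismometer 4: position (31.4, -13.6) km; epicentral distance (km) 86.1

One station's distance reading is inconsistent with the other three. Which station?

Seismometer 4

Solve using three stations at a time. Using Seismometer 1, Seismometer 2, Seismometer 3 (subtract circle equations pairwise → linear system) gives (x, y) ≈ (-1.6, 40.4).
Distances from that point to each station vs reported:
  Seismometer 1: calculated 69.5 vs reported 69.5 → residual 0.0 km
  Seismometer 2: calculated 98.5 vs reported 98.5 → residual 0.0 km
  Seismometer 3: calculated 86.3 vs reported 86.3 → residual 0.0 km
  Seismometer 4: calculated 63.3 vs reported 86.1 → residual 22.8 km
Seismometer 1, Seismometer 2, Seismometer 3 are mutually consistent (residuals ≈ 0); Seismometer 4 is off by 22.8 km.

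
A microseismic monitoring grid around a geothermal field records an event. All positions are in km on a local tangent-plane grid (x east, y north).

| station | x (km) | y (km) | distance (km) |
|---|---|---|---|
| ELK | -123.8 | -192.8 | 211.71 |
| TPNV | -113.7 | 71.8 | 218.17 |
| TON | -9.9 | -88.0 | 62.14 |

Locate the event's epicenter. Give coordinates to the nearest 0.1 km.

Circle about each station: (x + 123.8)² + (y + 192.8)² = 211.71²; (x + 113.7)² + (y − 71.8)² = 218.17²; (x + 9.9)² + (y + 88.0)² = 62.14².
Subtracting pairs of circle equations eliminates x²+y² and gives linear equations (the radical axes):
20.2 x + 529.2 y = -37192.37
227.8 x + 209.6 y = -3696.53
Solving the 2×2 system: x ≈ 50.2, y ≈ -72.2 km.

(50.2, -72.2)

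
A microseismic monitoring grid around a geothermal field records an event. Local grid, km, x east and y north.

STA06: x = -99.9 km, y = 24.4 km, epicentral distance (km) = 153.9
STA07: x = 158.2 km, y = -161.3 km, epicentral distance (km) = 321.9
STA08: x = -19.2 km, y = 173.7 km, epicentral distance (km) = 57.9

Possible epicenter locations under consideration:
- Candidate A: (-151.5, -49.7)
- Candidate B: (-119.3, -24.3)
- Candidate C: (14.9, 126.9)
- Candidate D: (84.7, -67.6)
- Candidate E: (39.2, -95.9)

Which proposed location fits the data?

For each candidate, compare |candidate − station| to the reported distance:
Candidate A: residuals STA06 63.6, STA07 7.3, STA08 201.7 → max 201.7 km
Candidate B: residuals STA06 101.5, STA07 12.4, STA08 164.0 → max 164.0 km
Candidate C: residuals STA06 0.0, STA07 0.0, STA08 0.0 → max 0.0 km
Candidate D: residuals STA06 52.4, STA07 202.8, STA08 204.8 → max 204.8 km
Candidate E: residuals STA06 30.0, STA07 186.1, STA08 218.0 → max 218.0 km
Only Candidate C has all residuals ≈ 0.

Candidate C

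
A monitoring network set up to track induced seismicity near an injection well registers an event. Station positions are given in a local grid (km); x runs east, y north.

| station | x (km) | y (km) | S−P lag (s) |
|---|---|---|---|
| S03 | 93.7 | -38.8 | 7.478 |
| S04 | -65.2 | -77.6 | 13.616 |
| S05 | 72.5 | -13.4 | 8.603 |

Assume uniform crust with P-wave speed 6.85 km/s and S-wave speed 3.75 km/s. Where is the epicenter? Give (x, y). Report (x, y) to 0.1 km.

x ≈ 47.6 km, y ≈ -80.2 km

Distance from S−P lag: d = Δt · v_P v_S / (v_P − v_S) = Δt · (6.85·3.75)/(6.85−3.75) ≈ 8.2863·Δt.
So d_S03 = 61.96, d_S04 = 112.83, d_S05 = 71.29 km.
Circle about each station: (x − 93.7)² + (y + 38.8)² = 61.96²; (x + 65.2)² + (y + 77.6)² = 112.83²; (x − 72.5)² + (y + 13.4)² = 71.29².
Subtracting the S03 equation from the S04 and S05 equations removes the quadratic terms:
-317.8 x − 77.6 y = -8903.90
-42.4 x + 50.8 y = -6092.54
Solving the 2×2 system: x ≈ 47.6, y ≈ -80.2 km.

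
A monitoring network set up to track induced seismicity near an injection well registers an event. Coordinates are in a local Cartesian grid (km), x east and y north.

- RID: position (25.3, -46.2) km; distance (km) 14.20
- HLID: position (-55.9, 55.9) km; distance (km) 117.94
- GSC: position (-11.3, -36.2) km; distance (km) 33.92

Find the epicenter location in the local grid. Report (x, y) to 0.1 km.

Circle about each station: (x − 25.3)² + (y + 46.2)² = 14.20²; (x + 55.9)² + (y − 55.9)² = 117.94²; (x + 11.3)² + (y + 36.2)² = 33.92².
Subtracting pairs of circle equations eliminates x²+y² and gives linear equations (the radical axes):
-162.4 x + 204.2 y = -10233.11
-73.2 x + 20.0 y = -2285.33
Solving the 2×2 system: x ≈ 22.4, y ≈ -32.3 km.

22.4 km east, -32.3 km north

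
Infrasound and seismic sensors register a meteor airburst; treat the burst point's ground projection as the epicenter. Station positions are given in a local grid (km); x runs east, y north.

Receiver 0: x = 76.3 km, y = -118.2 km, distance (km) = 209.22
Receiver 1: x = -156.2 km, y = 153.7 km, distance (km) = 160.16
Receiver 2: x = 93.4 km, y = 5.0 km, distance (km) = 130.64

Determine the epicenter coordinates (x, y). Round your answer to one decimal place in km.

Circle about each station: (x − 76.3)² + (y + 118.2)² = 209.22²; (x + 156.2)² + (y − 153.7)² = 160.16²; (x − 93.4)² + (y − 5.0)² = 130.64².
Subtracting pairs of circle equations eliminates x²+y² and gives linear equations (the radical axes):
-465.0 x + 543.8 y = 46350.98
34.2 x + 246.4 y = 15661.83
Solving the 2×2 system: x ≈ -21.8, y ≈ 66.6 km.

-21.8 km east, 66.6 km north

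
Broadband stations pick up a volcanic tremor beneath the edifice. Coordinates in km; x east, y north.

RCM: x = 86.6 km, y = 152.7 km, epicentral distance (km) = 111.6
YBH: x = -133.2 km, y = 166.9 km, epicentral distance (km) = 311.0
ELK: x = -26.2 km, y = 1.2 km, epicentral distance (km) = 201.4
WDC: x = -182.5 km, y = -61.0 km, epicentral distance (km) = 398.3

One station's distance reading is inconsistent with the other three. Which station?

WDC

Solve using three stations at a time. Using RCM, YBH, ELK (subtract circle equations pairwise → linear system) gives (x, y) ≈ (162.7, 71.1).
Distances from that point to each station vs reported:
  RCM: calculated 111.6 vs reported 111.6 → residual 0.0 km
  YBH: calculated 311.0 vs reported 311.0 → residual 0.0 km
  ELK: calculated 201.4 vs reported 201.4 → residual 0.0 km
  WDC: calculated 369.6 vs reported 398.3 → residual 28.7 km
RCM, YBH, ELK are mutually consistent (residuals ≈ 0); WDC is off by 28.7 km.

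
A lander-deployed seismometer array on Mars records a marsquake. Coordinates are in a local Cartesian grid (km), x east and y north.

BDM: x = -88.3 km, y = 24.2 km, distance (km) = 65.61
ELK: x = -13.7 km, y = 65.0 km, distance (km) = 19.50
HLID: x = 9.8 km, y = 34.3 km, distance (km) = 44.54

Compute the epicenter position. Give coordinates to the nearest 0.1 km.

Circle about each station: (x + 88.3)² + (y − 24.2)² = 65.61²; (x + 13.7)² + (y − 65.0)² = 19.50²; (x − 9.8)² + (y − 34.3)² = 44.54².
Subtracting the BDM equation from the ELK and HLID equations removes the quadratic terms:
149.2 x + 81.6 y = -45.42
196.2 x + 20.2 y = -4789.14
Solving the 2×2 system: x ≈ -30.0, y ≈ 54.3 km.

-30.0 km east, 54.3 km north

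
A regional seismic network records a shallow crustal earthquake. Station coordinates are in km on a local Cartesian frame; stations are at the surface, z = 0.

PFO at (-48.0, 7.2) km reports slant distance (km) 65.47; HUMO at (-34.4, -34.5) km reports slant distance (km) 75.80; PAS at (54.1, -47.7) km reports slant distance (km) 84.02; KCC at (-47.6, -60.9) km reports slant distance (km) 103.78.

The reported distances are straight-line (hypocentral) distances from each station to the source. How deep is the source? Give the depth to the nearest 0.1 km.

z ≈ 23.0 km

Each station gives a sphere (x−x_i)² + (y−y_i)² + z² = d_i² (stations at z=0).
Subtracting the PFO sphere from HUMO and PAS: z² cancels, leaving linear equations in x and y:
27.2 x − 83.4 y = -1441.55
204.2 x − 109.8 y = 73.22
Solving: x ≈ 11.705, y ≈ 21.102 km (keep extra digits for the depth step; rounded: 11.7, 21.1).
Then from the PFO sphere: z² = 65.47² − (x + 48.0)² − (y − 7.2)² with x = 11.705, y = 21.102, so z ≈ 22.986 ≈ 23.0 km.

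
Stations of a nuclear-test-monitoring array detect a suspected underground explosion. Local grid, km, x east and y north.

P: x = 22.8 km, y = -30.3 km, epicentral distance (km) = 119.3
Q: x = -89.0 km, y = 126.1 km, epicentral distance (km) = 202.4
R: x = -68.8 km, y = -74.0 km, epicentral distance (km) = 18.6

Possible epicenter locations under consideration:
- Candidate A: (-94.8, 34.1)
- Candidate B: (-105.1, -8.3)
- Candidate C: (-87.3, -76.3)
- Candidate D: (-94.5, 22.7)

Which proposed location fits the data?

Candidate C

For each candidate, compare |candidate − station| to the reported distance:
Candidate A: residuals P 14.8, Q 110.2, R 92.6 → max 110.2 km
Candidate B: residuals P 10.5, Q 67.0, R 56.5 → max 67.0 km
Candidate C: residuals P 0.0, Q 0.0, R 0.0 → max 0.0 km
Candidate D: residuals P 9.4, Q 98.9, R 81.5 → max 98.9 km
Only Candidate C has all residuals ≈ 0.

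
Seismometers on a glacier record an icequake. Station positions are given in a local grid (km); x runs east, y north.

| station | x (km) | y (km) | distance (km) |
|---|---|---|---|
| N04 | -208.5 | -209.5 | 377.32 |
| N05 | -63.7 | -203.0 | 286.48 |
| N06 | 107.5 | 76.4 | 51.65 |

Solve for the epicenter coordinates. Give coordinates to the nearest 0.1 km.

60.4 km east, 55.2 km north

Circle about each station: (x + 208.5)² + (y + 209.5)² = 377.32²; (x + 63.7)² + (y + 203.0)² = 286.48²; (x − 107.5)² + (y − 76.4)² = 51.65².
Subtracting pairs of circle equations eliminates x²+y² and gives linear equations (the radical axes):
289.6 x + 13.0 y = 18203.78
632.0 x + 571.8 y = 69733.37
Solving the 2×2 system: x ≈ 60.4, y ≈ 55.2 km.
Check against N04 (with the unrounded x, y): √((x + 208.5)²+(y + 209.5)²) = 377.32 ≈ 377.32 km. ✓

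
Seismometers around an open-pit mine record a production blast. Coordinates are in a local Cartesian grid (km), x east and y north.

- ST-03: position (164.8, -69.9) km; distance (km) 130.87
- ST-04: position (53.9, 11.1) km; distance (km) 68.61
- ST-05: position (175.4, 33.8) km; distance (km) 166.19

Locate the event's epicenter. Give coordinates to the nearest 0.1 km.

(34.8, -54.8)

Circle about each station: (x − 164.8)² + (y + 69.9)² = 130.87²; (x − 53.9)² + (y − 11.1)² = 68.61²; (x − 175.4)² + (y − 33.8)² = 166.19².
Subtracting pairs of circle equations eliminates x²+y² and gives linear equations (the radical axes):
-221.8 x + 162.0 y = -16597.01
21.2 x + 207.4 y = -10629.61
Solving the 2×2 system: x ≈ 34.8, y ≈ -54.8 km.
Check against ST-03 (with the unrounded x, y): √((x − 164.8)²+(y + 69.9)²) = 130.88 ≈ 130.87 km. ✓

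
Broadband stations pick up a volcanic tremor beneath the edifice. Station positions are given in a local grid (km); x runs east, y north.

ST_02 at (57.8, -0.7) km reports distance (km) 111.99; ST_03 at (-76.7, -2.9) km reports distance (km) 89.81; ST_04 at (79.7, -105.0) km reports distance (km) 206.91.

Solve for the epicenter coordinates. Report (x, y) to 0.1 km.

(-27.3, 72.1)

Circle about each station: (x − 57.8)² + (y + 0.7)² = 111.99²; (x + 76.7)² + (y + 2.9)² = 89.81²; (x − 79.7)² + (y + 105.0)² = 206.91².
Subtracting the ST_02 equation from the ST_03 and ST_04 equations removes the quadratic terms:
-269.0 x − 4.4 y = 7025.89
43.8 x − 208.6 y = -16234.23
Solving the 2×2 system: x ≈ -27.3, y ≈ 72.1 km.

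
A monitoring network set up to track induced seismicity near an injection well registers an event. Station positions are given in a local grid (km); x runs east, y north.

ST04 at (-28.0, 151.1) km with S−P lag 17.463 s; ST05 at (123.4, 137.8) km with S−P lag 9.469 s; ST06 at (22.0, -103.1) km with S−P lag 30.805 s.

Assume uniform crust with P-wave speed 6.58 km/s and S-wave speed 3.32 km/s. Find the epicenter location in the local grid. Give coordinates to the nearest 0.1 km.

x ≈ 75.4 km, y ≈ 96.3 km

Distance from S−P lag: d = Δt · v_P v_S / (v_P − v_S) = Δt · (6.58·3.32)/(6.58−3.32) ≈ 6.7011·Δt.
So d_ST04 = 117.02, d_ST05 = 63.45, d_ST06 = 206.43 km.
Circle about each station: (x + 28.0)² + (y − 151.1)² = 117.02²; (x − 123.4)² + (y − 137.8)² = 63.45²; (x − 22.0)² + (y + 103.1)² = 206.43².
Subtracting the ST04 equation from the ST05 and ST06 equations removes the quadratic terms:
302.8 x − 26.6 y = 20268.97
100.0 x − 508.4 y = -41421.26
Solving the 2×2 system: x ≈ 75.4, y ≈ 96.3 km.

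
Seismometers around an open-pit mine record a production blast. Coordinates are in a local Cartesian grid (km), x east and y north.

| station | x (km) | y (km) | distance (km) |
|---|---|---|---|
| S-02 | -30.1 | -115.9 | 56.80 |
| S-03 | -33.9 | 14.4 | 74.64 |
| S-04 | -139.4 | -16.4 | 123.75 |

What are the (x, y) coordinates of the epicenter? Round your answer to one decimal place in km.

-23.4 km east, -59.5 km north

Circle about each station: (x + 30.1)² + (y + 115.9)² = 56.80²; (x + 33.9)² + (y − 14.4)² = 74.64²; (x + 139.4)² + (y + 16.4)² = 123.75².
Subtracting the S-02 equation from the S-03 and S-04 equations removes the quadratic terms:
-7.6 x + 260.6 y = -15327.14
-218.6 x + 199.0 y = -6725.32
Solving the 2×2 system: x ≈ -23.4, y ≈ -59.5 km.
Check against S-02 (with the unrounded x, y): √((x + 30.1)²+(y + 115.9)²) = 56.80 ≈ 56.80 km. ✓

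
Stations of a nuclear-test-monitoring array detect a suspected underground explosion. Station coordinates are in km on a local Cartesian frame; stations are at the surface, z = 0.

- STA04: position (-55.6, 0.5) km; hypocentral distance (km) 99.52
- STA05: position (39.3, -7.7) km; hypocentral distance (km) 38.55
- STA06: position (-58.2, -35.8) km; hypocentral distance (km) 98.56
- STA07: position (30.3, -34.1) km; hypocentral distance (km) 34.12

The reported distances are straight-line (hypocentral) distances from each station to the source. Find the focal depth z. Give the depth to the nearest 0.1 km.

33.1 km

Each station gives a sphere (x−x_i)² + (y−y_i)² + z² = d_i² (stations at z=0).
Subtracting the STA04 sphere from STA05 and STA06: z² cancels, leaving linear equations in x and y:
189.8 x − 16.4 y = 6930.30
-5.2 x − 72.6 y = 1767.43
Solving: x ≈ 34.198, y ≈ -26.794 km (keep extra digits for the depth step; rounded: 34.2, -26.8).
Then from the STA04 sphere: z² = 99.52² − (x + 55.6)² − (y − 0.5)² with x = 34.198, y = -26.794, so z ≈ 33.100 ≈ 33.1 km.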